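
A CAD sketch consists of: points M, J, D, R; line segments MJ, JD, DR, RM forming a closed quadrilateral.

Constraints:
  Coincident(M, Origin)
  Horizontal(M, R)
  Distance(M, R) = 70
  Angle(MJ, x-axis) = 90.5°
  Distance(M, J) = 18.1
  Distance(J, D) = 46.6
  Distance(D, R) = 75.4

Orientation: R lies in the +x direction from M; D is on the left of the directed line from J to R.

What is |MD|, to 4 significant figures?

62.95

M is at the origin; MR is horizontal with |MR| = 70.0 and R in +x, so R = (70.0, 0). MJ runs at 90.5° with |MJ| = 18.1, so J = (-0.1580, 18.10). D is determined by |JD| = 46.6 and |DR| = 75.4 together: it lies at the intersection of circle(J, 46.6) and circle(R, 75.4). With |JR| = 72.45, the foot of the radical line on JR is 11.98 from J and the perpendicular offset is √(46.6² − 11.98²) = 45.03. Taking the left-of-JR solution: D = (22.69, 58.71).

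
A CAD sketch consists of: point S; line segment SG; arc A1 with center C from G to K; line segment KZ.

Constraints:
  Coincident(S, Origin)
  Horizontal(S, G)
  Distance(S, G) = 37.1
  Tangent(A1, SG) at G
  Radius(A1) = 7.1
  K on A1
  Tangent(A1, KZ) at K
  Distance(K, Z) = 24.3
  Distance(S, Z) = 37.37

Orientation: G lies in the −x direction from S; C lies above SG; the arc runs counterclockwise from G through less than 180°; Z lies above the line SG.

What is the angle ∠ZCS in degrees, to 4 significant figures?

69.45°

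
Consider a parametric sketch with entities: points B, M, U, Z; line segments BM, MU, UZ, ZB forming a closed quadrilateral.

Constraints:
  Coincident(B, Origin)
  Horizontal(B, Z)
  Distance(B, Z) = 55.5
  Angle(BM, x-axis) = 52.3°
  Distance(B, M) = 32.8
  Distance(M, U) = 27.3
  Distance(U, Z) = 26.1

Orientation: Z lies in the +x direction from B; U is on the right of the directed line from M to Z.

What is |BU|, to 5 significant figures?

29.403

B is at the origin; B and Z share the same y with |BZ| = 55.5 and Z in +x, so Z = (55.5, 0). BM runs at 52.3° with |BM| = 32.8, so M = (20.058, 25.952). U is determined by |MU| = 27.3 and |UZ| = 26.1 together: it lies at the intersection of circle(M, 27.3) and circle(Z, 26.1). With |MZ| = 43.928, the foot of the radical line on MZ is 22.693 from M and the perpendicular offset is √(27.3² − 22.693²) = 15.176. Taking the right-of-MZ solution: U = (29.402, 0.30089).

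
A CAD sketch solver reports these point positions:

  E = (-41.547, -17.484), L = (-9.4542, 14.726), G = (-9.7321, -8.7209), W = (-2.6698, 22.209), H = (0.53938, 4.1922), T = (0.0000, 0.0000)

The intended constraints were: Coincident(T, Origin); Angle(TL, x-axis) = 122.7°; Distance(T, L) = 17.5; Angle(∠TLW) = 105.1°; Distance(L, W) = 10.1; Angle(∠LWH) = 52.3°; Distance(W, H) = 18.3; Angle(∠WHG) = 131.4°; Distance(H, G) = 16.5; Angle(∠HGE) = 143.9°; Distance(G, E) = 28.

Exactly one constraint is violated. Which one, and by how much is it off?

Distance(G, E) = 28 — off by 5.00.

T = (0.00, 0.00) ✓; TL at 122.7° ✓; |TL| = 17.50 ✓; ∠TLW = 105.1° ✓; |LW| = 10.10 ✓; ∠LWH = 52.30° ✓; |WH| = 18.30 ✓; ∠WHG = 131.4° ✓; |HG| = 16.50 ✓; ∠HGE = 143.9° ✓; |GE| = 33.00 ✗.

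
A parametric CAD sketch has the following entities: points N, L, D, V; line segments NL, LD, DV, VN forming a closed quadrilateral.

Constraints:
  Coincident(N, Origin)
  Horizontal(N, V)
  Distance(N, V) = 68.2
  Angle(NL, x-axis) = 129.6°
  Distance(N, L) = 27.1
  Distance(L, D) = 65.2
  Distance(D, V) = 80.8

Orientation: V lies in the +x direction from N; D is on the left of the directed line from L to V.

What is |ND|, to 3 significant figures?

74.1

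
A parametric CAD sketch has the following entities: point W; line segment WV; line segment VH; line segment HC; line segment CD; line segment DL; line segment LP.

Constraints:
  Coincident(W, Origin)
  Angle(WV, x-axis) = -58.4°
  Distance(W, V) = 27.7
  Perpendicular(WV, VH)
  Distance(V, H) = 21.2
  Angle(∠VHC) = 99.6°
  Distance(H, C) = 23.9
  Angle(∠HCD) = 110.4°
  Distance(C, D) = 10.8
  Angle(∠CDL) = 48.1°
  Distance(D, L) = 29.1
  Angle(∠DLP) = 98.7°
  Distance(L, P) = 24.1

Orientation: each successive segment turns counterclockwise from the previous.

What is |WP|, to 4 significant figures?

52.68

∠CDL = 48.1° gives DL at -46.50° from the x-axis; with |DL| = 29.1, L = (32.85, -11.73). ∠DLP = 98.7° gives LP at 34.80° from the x-axis; with |LP| = 24.1, P = (52.64, 2.020). Then |WP| = |P − W| = 52.68.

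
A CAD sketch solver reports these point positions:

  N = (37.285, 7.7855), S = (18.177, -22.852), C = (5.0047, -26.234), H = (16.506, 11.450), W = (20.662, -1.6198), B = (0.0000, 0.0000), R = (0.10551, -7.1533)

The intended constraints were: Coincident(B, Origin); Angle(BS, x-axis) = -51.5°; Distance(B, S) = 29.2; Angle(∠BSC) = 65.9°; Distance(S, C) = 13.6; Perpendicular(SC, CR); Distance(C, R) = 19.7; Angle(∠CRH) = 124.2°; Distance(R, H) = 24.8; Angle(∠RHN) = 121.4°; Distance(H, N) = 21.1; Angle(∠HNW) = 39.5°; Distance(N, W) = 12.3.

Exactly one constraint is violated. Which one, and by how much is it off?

Distance(N, W) = 12.3 — off by 6.80.

B = (0.00, 0.00) ✓; BS at -51.50° ✓; |BS| = 29.20 ✓; ∠BSC = 65.90° ✓; |SC| = 13.60 ✓; ∠(SC, CR) = 90.00° ✓; |CR| = 19.70 ✓; ∠CRH = 124.2° ✓; |RH| = 24.80 ✓; ∠RHN = 121.4° ✓; |HN| = 21.10 ✓; ∠HNW = 39.50° ✓; |NW| = 19.10 ✗.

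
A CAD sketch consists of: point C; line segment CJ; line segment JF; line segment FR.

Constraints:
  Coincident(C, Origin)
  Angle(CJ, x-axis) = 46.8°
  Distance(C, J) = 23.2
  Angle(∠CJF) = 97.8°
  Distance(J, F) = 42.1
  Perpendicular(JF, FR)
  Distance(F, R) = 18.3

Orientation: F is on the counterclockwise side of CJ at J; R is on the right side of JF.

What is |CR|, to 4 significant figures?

61.25

∠CJF = 97.8°, so JF runs at 46.8° + (180° − 97.8°) = 129.0° from the x-axis; with |JF| = 42.1, F = J + 42.1·(cos 129.0°, sin 129.0°) = (-10.61, 49.63). The perpendicularity gives FR at right angles to JF; with |FR| = 18.3 on the right of JF, R = F + 18.3·(0.7771, 0.6293) = (3.609, 61.15). Then |CR| = |R − C| = 61.25.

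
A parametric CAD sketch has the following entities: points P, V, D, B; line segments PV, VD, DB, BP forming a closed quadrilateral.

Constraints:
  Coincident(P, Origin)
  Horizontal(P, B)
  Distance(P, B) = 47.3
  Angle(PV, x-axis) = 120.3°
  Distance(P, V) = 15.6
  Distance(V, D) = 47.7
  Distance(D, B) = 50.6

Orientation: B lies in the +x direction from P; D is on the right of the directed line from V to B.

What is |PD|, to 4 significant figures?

32.53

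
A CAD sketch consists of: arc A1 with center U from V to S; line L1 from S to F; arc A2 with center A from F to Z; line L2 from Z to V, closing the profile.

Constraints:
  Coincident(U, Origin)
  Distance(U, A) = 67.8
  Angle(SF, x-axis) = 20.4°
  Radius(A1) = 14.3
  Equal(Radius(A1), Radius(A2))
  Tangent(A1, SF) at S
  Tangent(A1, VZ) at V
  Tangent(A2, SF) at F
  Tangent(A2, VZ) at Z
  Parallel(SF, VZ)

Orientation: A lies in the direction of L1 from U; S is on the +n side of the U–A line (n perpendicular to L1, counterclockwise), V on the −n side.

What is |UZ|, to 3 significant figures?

69.3

The slot axis is L1's direction at 20.4°, so u = (cos 20.4°, sin 20.4°) = (0.937, 0.349) and n = (−sin 20.4°, cos 20.4°) = (-0.349, 0.937). U is at the origin and A lies 67.8 along u from U, so A = 67.8·u = (63.5, 23.6). Tangency of A1 to both parallel lines with radius 14.3 puts S and V at U ± 14.3·n: S = (-4.98, 13.4), V = (4.98, -13.4). Equal radii place F and Z the same way about A: F = A + 14.3·n = (58.6, 37.0), Z = A − 14.3·n = (68.5, 10.2). Then |UZ| = |Z − U| = 69.3.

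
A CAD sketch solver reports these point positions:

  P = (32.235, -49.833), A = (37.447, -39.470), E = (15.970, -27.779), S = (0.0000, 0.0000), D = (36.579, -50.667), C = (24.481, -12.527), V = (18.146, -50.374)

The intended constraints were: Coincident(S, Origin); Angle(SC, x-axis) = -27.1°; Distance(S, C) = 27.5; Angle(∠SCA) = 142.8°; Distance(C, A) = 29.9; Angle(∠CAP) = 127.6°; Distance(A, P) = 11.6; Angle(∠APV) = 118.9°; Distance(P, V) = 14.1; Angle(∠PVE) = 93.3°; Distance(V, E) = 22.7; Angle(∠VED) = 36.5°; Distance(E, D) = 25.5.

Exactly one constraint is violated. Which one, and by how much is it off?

Distance(E, D) = 25.5 — off by 5.30.

S = (0.00, 0.00) ✓; SC at -27.10° ✓; |SC| = 27.50 ✓; ∠SCA = 142.8° ✓; |CA| = 29.90 ✓; ∠CAP = 127.6° ✓; |AP| = 11.60 ✓; ∠APV = 118.9° ✓; |PV| = 14.10 ✓; ∠PVE = 93.30° ✓; |VE| = 22.70 ✓; ∠VED = 36.50° ✓; |ED| = 30.80 ✗.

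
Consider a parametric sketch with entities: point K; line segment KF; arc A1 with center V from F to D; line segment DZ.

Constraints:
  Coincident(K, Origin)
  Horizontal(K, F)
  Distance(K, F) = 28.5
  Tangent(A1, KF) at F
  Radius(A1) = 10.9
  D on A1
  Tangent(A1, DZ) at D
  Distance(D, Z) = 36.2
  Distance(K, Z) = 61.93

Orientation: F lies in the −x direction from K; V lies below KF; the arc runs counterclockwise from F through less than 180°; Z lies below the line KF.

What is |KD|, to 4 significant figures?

40.77

Checks: |KF| = 28.50 ✓; |VD| = 10.90 ✓; ∠(VD, DZ) = 90.00° ✓; |DZ| = 36.20 ✓; |KZ| = 61.93 ✓.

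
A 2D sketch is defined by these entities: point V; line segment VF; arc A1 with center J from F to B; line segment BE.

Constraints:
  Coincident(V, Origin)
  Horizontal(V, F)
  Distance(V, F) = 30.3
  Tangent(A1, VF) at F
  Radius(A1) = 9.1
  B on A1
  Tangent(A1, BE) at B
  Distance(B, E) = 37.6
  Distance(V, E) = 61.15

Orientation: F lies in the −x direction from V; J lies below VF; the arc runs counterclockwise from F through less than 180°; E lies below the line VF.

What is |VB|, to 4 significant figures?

40.43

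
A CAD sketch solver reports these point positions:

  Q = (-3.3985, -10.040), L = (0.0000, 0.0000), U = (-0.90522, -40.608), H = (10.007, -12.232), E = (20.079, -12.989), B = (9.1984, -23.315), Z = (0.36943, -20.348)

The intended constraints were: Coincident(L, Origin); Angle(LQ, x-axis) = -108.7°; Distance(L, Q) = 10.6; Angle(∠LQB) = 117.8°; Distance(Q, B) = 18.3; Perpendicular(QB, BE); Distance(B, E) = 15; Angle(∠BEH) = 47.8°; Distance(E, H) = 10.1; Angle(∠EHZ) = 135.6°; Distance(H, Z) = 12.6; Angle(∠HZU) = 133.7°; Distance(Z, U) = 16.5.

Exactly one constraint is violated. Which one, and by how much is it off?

Distance(Z, U) = 16.5 — off by 3.80.

L = (0.00, 0.00) ✓; LQ at -108.7° ✓; |LQ| = 10.60 ✓; ∠LQB = 117.8° ✓; |QB| = 18.30 ✓; ∠(QB, BE) = 90.00° ✓; |BE| = 15.00 ✓; ∠BEH = 47.80° ✓; |EH| = 10.10 ✓; ∠EHZ = 135.6° ✓; |HZ| = 12.60 ✓; ∠HZU = 133.7° ✓; |ZU| = 20.30 ✗.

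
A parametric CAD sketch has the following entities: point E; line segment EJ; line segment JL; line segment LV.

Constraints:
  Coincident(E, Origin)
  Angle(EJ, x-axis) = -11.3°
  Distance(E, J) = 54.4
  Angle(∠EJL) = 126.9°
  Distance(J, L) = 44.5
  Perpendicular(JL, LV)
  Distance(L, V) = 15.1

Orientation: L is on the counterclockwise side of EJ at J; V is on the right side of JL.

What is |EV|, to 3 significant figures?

96.9

∠EJL = 126.9°, so JL runs at -11.3° + (180° − 126.9°) = 41.8° from the x-axis; with |JL| = 44.5, L = J + 44.5·(cos 41.8°, sin 41.8°) = (86.5, 19.0). The perpendicularity gives LV at right angles to JL; with |LV| = 15.1 on the right of JL, V = L + 15.1·(0.667, -0.745) = (96.6, 7.74). Then |EV| = |V − E| = 96.9.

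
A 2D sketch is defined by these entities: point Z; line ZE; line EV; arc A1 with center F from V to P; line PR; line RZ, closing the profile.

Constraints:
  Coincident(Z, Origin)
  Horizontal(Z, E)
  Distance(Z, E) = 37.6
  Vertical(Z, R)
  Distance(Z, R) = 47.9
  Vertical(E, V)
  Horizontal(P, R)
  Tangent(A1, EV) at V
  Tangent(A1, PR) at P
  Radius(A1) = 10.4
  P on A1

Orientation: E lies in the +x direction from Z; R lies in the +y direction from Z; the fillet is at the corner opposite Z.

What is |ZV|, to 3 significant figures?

53.1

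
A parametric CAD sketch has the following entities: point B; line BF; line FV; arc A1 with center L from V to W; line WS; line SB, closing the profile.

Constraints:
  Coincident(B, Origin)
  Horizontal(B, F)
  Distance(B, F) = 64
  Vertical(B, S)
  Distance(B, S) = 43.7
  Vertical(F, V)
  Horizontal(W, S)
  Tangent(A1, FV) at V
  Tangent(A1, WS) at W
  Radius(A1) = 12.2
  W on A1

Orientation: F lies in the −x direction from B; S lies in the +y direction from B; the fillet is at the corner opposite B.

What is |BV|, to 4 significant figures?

71.33

B is at the origin; B and F share the same y with |BF| = 64.0 and F on the −x side, so F = (-64.00, 0.000). B and S share the same x with |BS| = 43.7 and S on the +y side, so S = (0.000, 43.70). The virtual corner opposite B is at (-64.00, 43.70). Since A1 is tangent to FV there, LV ⟂ FV and tangency of A1 to WS means the radius LW is perpendicular to WS, with radius 12.2, so the center L sits 12.2 in from both sides at L = (-51.80, 31.50). That places the tangent points at V = (-64.00, 31.50) on FV and W = (-51.80, 43.70) on WS. Then |BV| = |V − B| = 71.33.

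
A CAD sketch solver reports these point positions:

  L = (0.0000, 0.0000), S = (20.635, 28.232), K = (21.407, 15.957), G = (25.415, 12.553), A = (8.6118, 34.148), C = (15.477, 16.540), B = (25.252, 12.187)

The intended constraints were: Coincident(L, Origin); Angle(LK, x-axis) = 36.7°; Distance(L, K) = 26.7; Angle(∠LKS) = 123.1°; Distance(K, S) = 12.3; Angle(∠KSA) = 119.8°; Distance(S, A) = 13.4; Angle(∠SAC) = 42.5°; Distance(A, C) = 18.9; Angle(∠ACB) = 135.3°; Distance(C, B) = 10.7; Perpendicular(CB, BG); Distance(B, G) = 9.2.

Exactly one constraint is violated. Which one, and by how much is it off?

Distance(B, G) = 9.2 — off by 8.80.

L = (0.00, 0.00) ✓; LK at 36.70° ✓; |LK| = 26.70 ✓; ∠LKS = 123.1° ✓; |KS| = 12.30 ✓; ∠KSA = 119.8° ✓; |SA| = 13.40 ✓; ∠SAC = 42.50° ✓; |AC| = 18.90 ✓; ∠ACB = 135.3° ✓; |CB| = 10.70 ✓; ∠(CB, BG) = 90.00° ✓; |BG| = 0.4007 ✗.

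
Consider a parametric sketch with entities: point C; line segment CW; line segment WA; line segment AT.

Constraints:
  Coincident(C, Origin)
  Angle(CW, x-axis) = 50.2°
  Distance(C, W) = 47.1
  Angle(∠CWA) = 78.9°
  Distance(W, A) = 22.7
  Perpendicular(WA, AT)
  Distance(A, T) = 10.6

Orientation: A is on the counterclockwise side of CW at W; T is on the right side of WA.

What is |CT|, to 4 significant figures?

58.43

∠CWA = 78.9°, so WA runs at 50.2° + (180° − 78.9°) = 151.3° from the x-axis; with |WA| = 22.7, A = W + 22.7·(cos 151.3°, sin 151.3°) = (10.24, 47.09). The perpendicularity gives AT at right angles to WA; with |AT| = 10.6 on the right of WA, T = A + 10.6·(0.4802, 0.8771) = (15.33, 56.38). Then |CT| = |T − C| = 58.43.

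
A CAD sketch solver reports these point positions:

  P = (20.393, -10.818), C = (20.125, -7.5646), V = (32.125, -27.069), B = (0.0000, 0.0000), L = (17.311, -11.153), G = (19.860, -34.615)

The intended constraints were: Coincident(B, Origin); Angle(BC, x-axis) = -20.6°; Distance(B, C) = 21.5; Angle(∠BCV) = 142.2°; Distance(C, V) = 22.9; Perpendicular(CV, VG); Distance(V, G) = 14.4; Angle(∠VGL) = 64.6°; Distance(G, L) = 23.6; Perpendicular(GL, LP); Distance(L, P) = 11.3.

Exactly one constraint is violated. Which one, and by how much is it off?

Distance(L, P) = 11.3 — off by 8.20.

B = (0.00, 0.00) ✓; BC at -20.60° ✓; |BC| = 21.50 ✓; ∠BCV = 142.2° ✓; |CV| = 22.90 ✓; ∠(CV, VG) = 90.00° ✓; |VG| = 14.40 ✓; ∠VGL = 64.60° ✓; |GL| = 23.60 ✓; ∠(GL, LP) = 90.00° ✓; |LP| = 3.100 ✗.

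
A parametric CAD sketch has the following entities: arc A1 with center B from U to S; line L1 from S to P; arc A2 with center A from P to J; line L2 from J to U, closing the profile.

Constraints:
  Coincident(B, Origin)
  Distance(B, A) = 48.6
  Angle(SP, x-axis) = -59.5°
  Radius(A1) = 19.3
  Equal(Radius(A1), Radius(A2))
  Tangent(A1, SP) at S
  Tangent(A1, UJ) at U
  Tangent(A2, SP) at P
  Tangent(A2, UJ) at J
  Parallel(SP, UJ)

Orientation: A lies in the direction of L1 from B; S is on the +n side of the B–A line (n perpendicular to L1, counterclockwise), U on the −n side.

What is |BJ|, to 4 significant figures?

52.29

Tangency of A1 to both parallel lines with radius 19.3 puts S and U at B ± 19.3·n: S = (16.63, 9.795), U = (-16.63, -9.795). Equal radii place P and J the same way about A: P = A + 19.3·n = (41.30, -32.08), J = A − 19.3·n = (8.037, -51.67). Then |BJ| = |J − B| = 52.29.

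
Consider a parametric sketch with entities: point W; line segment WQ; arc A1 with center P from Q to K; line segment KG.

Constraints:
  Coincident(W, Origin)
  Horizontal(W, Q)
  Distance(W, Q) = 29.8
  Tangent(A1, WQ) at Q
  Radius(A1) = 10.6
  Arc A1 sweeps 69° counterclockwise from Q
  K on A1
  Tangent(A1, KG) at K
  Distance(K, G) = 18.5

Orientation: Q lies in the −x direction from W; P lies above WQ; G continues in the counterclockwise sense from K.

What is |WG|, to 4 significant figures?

27.49

W is at the origin; WQ is horizontal with |WQ| = 29.8 and Q on the −x side, so Q = (-29.80, 0.000). Tangency of A1 to WQ means the radius PQ is perpendicular to WQ, so P = Q + (0, 10.6) = (-29.80, 10.60). On A1, Q sits at bearing -90° from P; a 69° counterclockwise sweep puts K at bearing -21°, so K = P + 10.6·(cos -21°, sin -21°) = (-19.90, 6.801). Tangency of A1 to KG means the radius PK is perpendicular to KG, so KG runs along (−sin -21°, cos -21°); with |KG| = 18.5, G = (-13.27, 24.07). Then |WG| = |G − W| = 27.49.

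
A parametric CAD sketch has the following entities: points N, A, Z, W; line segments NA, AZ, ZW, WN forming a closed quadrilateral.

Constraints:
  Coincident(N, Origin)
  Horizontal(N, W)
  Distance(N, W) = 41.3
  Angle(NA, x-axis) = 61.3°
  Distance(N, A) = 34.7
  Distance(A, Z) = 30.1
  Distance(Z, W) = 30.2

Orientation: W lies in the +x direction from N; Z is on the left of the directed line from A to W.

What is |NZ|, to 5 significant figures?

55.392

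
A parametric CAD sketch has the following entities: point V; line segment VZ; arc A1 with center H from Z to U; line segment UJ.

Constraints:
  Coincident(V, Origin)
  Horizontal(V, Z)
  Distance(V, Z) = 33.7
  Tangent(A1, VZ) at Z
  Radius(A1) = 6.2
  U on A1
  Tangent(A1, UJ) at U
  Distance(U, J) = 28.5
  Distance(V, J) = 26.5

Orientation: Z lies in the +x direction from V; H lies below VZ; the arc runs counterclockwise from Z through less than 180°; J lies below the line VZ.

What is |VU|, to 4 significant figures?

29.01

Checks: |HU| = 6.200 ✓; ∠(HU, UJ) = 90.00° ✓; |UJ| = 28.50 ✓; |VJ| = 26.50 ✓.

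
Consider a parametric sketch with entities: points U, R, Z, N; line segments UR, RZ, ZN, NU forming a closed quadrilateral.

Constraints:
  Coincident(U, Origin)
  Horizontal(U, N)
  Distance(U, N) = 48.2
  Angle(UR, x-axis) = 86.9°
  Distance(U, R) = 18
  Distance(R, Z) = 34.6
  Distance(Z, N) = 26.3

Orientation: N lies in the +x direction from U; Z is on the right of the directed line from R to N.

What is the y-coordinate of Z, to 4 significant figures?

-8.461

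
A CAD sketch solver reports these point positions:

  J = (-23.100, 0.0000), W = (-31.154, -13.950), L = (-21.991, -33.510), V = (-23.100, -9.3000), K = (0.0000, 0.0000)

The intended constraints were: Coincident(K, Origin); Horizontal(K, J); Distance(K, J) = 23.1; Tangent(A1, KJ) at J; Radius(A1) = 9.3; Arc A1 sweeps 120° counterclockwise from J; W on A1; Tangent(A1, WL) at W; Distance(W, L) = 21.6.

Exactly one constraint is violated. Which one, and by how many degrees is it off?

Tangent(A1, WL) at W — off by 4.90°.

K = (0.00, 0.00) ✓; K.y = 0.00, J.y = 0.00 ✓; |KJ| = 23.10 ✓; ∠(VJ, JK) = 90.00° ✓; |VJ| = 9.300 ✓; bearing(V→W) − bearing(V→J) = 120.0° ✓; |VW| = 9.300 ✓; ∠(VW, WL) = 94.90° ✗; |WL| = 21.60 ✓.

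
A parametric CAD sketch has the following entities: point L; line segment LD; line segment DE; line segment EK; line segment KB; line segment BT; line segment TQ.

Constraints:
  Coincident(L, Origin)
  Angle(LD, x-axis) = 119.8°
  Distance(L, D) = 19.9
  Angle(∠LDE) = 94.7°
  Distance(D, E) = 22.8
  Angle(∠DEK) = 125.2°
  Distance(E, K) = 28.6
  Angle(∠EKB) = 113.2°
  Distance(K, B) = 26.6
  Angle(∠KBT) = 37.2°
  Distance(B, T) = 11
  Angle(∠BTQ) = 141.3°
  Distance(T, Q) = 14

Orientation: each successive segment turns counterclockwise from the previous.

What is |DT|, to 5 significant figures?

42.659

L is at the origin; LD runs at 119.8° with length 19.9, so D = (-9.8898, 17.269). ∠LDE = 94.7° gives DE at -154.90° from the x-axis; with |DE| = 22.8, E = (-30.537, 7.5968). ∠DEK = 125.2° gives EK at -100.10° from the x-axis; with |EK| = 28.6, K = (-35.552, -20.560). ∠EKB = 113.2° gives KB at -33.300° from the x-axis; with |KB| = 26.6, B = (-13.320, -35.164). ∠KBT = 37.2° gives BT at 109.50° from the x-axis; with |BT| = 11.0, T = (-16.992, -24.795). Then |DT| = |T − D| = 42.659.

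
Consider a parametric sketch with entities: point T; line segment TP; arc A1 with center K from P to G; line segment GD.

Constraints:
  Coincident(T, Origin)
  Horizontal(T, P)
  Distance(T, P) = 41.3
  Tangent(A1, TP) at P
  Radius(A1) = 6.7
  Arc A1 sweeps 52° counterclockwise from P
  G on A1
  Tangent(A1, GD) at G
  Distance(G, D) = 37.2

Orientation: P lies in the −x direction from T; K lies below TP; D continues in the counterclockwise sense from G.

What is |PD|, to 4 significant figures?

42.56

T is at the origin; TP is horizontal with |TP| = 41.3 and P on the −x side, so P = (-41.30, 0.000). Tangency of A1 to TP means the radius KP is perpendicular to TP, so K = P + (0, -6.7) = (-41.30, -6.700). On A1, P sits at bearing 90° from K; a 52° counterclockwise sweep puts G at bearing 142°, so G = K + 6.7·(cos 142°, sin 142°) = (-46.58, -2.575). The tangent condition forces KG to be normal to GD, so GD runs along (−sin 142°, cos 142°); with |GD| = 37.2, D = (-69.48, -31.89). Then |PD| = |D − P| = 42.56.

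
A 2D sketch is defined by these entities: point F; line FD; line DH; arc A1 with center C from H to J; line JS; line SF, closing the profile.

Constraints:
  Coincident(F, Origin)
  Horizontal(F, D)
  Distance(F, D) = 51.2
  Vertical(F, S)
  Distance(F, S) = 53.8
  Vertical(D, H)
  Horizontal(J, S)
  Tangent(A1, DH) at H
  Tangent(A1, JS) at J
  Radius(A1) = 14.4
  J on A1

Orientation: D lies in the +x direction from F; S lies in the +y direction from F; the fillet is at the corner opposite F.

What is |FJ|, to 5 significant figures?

65.182

The virtual corner opposite F is at (51.200, 53.800). The tangent condition forces CH to be normal to DH and tangency of A1 to JS means the radius CJ is perpendicular to JS, with radius 14.4, so the center C sits 14.4 in from both sides at C = (36.800, 39.400). That places the tangent points at H = (51.200, 39.400) on DH and J = (36.800, 53.800) on JS. Then |FJ| = |J − F| = 65.182.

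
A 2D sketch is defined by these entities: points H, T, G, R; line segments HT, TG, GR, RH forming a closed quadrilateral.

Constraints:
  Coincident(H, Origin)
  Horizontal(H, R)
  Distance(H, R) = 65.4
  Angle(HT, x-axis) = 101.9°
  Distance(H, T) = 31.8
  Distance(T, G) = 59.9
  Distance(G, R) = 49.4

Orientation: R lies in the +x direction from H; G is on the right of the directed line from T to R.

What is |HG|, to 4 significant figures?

30.51

Checks: |TG| = 59.90 ✓; |GR| = 49.40 ✓.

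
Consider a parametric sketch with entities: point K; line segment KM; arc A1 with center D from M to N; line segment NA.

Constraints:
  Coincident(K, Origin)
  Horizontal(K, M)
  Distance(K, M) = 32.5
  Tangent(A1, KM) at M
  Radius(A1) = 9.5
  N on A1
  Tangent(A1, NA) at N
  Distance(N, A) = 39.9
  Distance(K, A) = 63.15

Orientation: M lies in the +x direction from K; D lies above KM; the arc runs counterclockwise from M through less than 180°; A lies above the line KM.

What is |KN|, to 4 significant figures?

43.22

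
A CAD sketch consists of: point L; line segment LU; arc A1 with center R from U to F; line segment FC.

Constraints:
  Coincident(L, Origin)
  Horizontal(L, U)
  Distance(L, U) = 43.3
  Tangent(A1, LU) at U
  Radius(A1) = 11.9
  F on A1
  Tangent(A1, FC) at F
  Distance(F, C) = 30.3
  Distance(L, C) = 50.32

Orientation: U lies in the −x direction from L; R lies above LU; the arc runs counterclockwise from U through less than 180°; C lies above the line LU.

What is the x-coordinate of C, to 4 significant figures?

-28.98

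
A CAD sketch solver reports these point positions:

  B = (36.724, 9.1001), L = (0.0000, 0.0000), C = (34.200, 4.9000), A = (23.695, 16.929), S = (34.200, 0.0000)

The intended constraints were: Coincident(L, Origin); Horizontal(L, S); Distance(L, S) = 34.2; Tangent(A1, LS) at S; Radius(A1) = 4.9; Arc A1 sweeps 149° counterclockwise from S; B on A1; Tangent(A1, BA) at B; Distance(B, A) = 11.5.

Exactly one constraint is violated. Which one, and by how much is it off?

Distance(B, A) = 11.5 — off by 3.70.

L = (0.00, 0.00) ✓; L.y = 0.00, S.y = 0.00 ✓; |LS| = 34.20 ✓; ∠(CS, SL) = 90.00° ✓; |CS| = 4.900 ✓; bearing(C→B) − bearing(C→S) = 149.0° ✓; |CB| = 4.900 ✓; ∠(CB, BA) = 90.00° ✓; |BA| = 15.20 ✗.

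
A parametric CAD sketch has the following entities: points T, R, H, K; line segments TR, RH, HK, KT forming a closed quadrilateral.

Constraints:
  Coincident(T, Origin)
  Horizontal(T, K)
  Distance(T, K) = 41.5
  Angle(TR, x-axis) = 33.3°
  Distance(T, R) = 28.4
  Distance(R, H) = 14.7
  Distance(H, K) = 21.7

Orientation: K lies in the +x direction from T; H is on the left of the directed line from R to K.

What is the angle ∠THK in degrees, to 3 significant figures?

71.5°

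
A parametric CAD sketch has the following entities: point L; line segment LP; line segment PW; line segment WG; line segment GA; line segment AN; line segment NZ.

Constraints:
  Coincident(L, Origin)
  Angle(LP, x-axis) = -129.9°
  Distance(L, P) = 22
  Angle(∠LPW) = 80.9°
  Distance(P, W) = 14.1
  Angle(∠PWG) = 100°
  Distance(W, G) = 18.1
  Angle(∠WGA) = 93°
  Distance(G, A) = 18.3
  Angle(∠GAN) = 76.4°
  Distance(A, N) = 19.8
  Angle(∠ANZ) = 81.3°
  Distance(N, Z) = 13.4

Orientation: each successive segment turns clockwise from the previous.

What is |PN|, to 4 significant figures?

2.176

∠WGA = 93.0° gives GA at -36.00° from the x-axis; with |GA| = 18.3, A = (2.833, -2.926). ∠GAN = 76.4° gives AN at -139.6° from the x-axis; with |AN| = 19.8, N = (-12.25, -15.76). Then |PN| = |N − P| = 2.176.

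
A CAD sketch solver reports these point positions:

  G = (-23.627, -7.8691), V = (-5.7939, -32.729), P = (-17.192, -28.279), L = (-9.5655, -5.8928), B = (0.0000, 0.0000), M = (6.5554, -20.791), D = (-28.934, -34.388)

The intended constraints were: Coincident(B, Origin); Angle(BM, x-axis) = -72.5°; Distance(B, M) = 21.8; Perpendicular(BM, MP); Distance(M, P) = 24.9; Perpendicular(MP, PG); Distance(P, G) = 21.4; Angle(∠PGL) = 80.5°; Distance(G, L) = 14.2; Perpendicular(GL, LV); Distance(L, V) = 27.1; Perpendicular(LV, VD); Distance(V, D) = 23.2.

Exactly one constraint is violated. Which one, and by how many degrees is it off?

Perpendicular(LV, VD) — off by 3.90°.

B = (0.00, 0.00) ✓; BM at -72.50° ✓; |BM| = 21.80 ✓; ∠(BM, MP) = 90.00° ✓; |MP| = 24.90 ✓; ∠(MP, PG) = 90.00° ✓; |PG| = 21.40 ✓; ∠PGL = 80.50° ✓; |GL| = 14.20 ✓; ∠(GL, LV) = 90.00° ✓; |LV| = 27.10 ✓; ∠(LV, VD) = 93.90° ✗; |VD| = 23.20 ✓.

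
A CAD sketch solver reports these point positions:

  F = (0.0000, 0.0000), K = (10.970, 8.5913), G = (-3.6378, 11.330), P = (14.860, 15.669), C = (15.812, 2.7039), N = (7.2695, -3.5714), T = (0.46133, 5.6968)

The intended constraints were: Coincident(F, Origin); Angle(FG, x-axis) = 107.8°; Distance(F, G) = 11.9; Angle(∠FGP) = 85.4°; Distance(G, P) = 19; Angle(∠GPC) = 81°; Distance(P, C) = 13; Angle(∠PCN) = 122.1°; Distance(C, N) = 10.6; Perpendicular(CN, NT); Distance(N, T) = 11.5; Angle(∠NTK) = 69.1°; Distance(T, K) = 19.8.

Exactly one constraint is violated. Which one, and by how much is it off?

Distance(T, K) = 19.8 — off by 8.90.

F = (0.00, 0.00) ✓; FG at 107.8° ✓; |FG| = 11.90 ✓; ∠FGP = 85.40° ✓; |GP| = 19.00 ✓; ∠GPC = 81.00° ✓; |PC| = 13.00 ✓; ∠PCN = 122.1° ✓; |CN| = 10.60 ✓; ∠(CN, NT) = 90.00° ✓; |NT| = 11.50 ✓; ∠NTK = 69.10° ✓; |TK| = 10.90 ✗.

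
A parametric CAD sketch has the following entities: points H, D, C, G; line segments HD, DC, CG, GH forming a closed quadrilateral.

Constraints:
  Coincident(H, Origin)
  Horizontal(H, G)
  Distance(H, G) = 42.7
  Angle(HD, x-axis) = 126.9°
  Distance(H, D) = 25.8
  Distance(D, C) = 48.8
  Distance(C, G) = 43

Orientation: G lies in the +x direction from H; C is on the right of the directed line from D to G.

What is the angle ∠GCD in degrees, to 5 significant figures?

84.276°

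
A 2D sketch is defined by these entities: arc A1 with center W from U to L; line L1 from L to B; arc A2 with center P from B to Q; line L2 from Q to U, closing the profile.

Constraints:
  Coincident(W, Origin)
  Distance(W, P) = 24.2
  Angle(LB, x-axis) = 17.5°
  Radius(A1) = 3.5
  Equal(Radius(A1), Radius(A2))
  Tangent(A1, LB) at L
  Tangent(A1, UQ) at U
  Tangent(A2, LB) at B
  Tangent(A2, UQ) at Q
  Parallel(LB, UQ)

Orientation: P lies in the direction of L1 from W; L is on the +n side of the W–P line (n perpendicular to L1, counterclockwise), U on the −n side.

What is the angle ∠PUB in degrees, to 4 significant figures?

7.903°

Tangency of A1 to both parallel lines with radius 3.5 puts L and U at W ± 3.5·n: L = (-1.052, 3.338), U = (1.052, -3.338). Equal radii place B and Q the same way about P: B = P + 3.5·n = (22.03, 10.62), Q = P − 3.5·n = (24.13, 3.939). Then cos ∠PUB = UP·UB / (|UP||UB|), giving 7.903°.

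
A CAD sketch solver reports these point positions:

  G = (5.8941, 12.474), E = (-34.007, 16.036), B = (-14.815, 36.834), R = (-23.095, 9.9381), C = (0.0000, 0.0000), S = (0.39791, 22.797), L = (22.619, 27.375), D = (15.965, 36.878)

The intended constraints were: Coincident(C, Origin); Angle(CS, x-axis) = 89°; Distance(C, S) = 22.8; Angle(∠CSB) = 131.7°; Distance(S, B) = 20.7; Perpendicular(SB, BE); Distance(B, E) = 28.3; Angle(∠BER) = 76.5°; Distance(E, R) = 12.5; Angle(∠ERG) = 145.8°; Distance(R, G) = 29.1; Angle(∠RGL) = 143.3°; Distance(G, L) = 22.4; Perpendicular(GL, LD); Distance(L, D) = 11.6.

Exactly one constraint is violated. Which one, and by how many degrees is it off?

Perpendicular(GL, LD) — off by 6.70°.

C = (0.00, 0.00) ✓; CS at 89.00° ✓; |CS| = 22.80 ✓; ∠CSB = 131.7° ✓; |SB| = 20.70 ✓; ∠(SB, BE) = 90.00° ✓; |BE| = 28.30 ✓; ∠BER = 76.50° ✓; |ER| = 12.50 ✓; ∠ERG = 145.8° ✓; |RG| = 29.10 ✓; ∠RGL = 143.3° ✓; |GL| = 22.40 ✓; ∠(GL, LD) = 83.30° ✗; |LD| = 11.60 ✓.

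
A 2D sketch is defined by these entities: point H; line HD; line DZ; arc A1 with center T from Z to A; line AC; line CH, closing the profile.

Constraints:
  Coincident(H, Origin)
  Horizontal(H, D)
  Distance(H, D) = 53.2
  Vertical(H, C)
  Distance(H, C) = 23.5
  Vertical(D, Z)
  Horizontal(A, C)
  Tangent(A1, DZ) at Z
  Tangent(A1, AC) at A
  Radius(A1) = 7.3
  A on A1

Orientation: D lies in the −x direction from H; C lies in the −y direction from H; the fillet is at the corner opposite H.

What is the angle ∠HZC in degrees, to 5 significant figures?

24.749°

H is at the origin; H and D share the same y with |HD| = 53.2 and D on the −x side, so D = (-53.200, 0.0000). HC is vertical with |HC| = 23.5 and C on the −y side, so C = (0.0000, -23.500). The virtual corner opposite H is at (-53.200, -23.500). A1 meets DZ tangentially, so TZ is at right angles to DZ and since A1 is tangent to AC there, TA ⟂ AC, with radius 7.3, so the center T sits 7.3 in from both sides at T = (-45.900, -16.200). That places the tangent points at Z = (-53.200, -16.200) on DZ and A = (-45.900, -23.500) on AC. Then cos ∠HZC = ZH·ZC / (|ZH||ZC|), giving 24.749°.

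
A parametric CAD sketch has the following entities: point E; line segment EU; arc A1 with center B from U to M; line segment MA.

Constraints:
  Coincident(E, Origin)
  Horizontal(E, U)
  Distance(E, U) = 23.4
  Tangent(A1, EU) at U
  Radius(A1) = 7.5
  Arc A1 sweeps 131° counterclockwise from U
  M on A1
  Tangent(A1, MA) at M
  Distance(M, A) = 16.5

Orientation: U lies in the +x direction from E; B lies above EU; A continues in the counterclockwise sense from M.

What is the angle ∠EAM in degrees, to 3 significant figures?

77.2°

E is at the origin; EU is horizontal with |EU| = 23.4 and U on the +x side, so U = (23.4, 0.00). Since A1 is tangent to EU there, BU ⟂ EU, so B = U + (0, 7.5) = (23.4, 7.50). On A1, U sits at bearing -90° from B; a 131° counterclockwise sweep puts M at bearing 41°, so M = B + 7.5·(cos 41°, sin 41°) = (29.1, 12.4). Since A1 is tangent to MA there, BM ⟂ MA, so MA runs along (−sin 41°, cos 41°); with |MA| = 16.5, A = (18.2, 24.9). Then cos ∠EAM = AE·AM / (|AE||AM|), giving 77.2°.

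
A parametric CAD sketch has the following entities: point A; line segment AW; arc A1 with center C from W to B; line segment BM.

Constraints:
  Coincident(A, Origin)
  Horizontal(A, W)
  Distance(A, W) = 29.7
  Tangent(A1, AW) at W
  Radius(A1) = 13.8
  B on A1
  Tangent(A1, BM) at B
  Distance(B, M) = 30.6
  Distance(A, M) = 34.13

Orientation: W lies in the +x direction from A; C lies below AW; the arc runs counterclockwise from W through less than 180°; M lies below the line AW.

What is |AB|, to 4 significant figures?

19.00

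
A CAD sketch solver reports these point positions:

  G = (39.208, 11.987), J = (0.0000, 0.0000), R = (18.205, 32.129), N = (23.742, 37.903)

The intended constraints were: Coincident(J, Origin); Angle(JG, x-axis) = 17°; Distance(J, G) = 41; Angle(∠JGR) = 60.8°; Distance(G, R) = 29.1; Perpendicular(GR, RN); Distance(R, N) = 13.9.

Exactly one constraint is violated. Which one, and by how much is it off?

Distance(R, N) = 13.9 — off by 5.90.

J = (0.00, 0.00) ✓; JG at 17.00° ✓; |JG| = 41.00 ✓; ∠JGR = 60.80° ✓; |GR| = 29.10 ✓; ∠(GR, RN) = 90.00° ✓; |RN| = 8.000 ✗.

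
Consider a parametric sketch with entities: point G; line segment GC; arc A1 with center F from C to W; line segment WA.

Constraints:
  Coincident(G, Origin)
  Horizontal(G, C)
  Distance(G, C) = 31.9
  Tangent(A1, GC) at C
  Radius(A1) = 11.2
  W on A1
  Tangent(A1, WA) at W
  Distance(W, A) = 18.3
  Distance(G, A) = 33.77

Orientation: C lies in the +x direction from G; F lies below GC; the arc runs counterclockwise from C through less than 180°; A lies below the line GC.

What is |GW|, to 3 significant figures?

23.0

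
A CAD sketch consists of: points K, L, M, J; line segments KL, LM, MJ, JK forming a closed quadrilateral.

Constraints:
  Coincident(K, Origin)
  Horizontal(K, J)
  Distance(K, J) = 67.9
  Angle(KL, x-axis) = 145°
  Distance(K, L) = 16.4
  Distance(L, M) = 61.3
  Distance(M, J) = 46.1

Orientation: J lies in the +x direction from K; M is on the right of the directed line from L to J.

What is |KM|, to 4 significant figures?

45.00

K is at the origin; K and J share the same y with |KJ| = 67.9 and J in +x, so J = (67.9, 0). KL runs at 145.0° with |KL| = 16.4, so L = (-13.43, 9.407). M is determined by |LM| = 61.3 and |MJ| = 46.1 together: it lies at the intersection of circle(L, 61.3) and circle(J, 46.1). With |LJ| = 81.88, the foot of the radical line on LJ is 50.91 from L and the perpendicular offset is √(61.3² − 50.91²) = 34.15. Taking the right-of-LJ solution: M = (33.21, -30.36).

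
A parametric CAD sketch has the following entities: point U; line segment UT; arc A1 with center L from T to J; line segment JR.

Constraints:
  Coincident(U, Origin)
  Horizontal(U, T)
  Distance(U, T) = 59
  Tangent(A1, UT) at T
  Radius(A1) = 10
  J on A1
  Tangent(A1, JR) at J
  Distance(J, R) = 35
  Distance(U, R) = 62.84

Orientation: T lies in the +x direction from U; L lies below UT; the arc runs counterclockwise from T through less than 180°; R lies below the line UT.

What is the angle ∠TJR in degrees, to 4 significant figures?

138.2°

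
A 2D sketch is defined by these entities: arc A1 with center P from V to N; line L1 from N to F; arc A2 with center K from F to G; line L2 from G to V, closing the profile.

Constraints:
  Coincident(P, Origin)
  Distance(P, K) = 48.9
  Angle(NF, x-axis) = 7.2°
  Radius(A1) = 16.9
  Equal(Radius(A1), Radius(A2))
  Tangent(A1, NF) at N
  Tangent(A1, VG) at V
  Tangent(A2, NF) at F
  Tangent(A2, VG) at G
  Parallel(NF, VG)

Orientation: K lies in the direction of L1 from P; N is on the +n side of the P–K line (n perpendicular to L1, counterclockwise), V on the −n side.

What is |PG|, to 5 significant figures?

51.738

The slot axis is L1's direction at 7.2°, so u = (cos 7.2°, sin 7.2°) = (0.99211, 0.12533) and n = (−sin 7.2°, cos 7.2°) = (-0.12533, 0.99211). P is at the origin and K lies 48.9 along u from P, so K = 48.9·u = (48.514, 6.1288). Tangency of A1 to both parallel lines with radius 16.9 puts N and V at P ± 16.9·n: N = (-2.1181, 16.767), V = (2.1181, -16.767). Equal radii place F and G the same way about K: F = K + 16.9·n = (46.396, 22.896), G = K − 16.9·n = (50.633, -10.638). Then |PG| = |G − P| = 51.738.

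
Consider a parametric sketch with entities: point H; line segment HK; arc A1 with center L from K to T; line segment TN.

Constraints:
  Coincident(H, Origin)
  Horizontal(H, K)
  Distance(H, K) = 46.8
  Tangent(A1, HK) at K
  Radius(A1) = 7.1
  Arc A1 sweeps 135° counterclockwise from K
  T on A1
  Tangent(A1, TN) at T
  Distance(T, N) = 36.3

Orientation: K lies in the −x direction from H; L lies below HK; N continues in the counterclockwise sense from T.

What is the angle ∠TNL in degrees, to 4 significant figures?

11.07°

H is at the origin; H and K share the same y with |HK| = 46.8 and K on the −x side, so K = (-46.80, 0.000). The tangent condition forces LK to be normal to HK, so L = K + (0, -7.1) = (-46.80, -7.100). On A1, K sits at bearing 90° from L; a 135° counterclockwise sweep puts T at bearing 225°, so T = L + 7.1·(cos 225°, sin 225°) = (-51.82, -12.12). The tangent condition forces LT to be normal to TN, so TN runs along (−sin 225°, cos 225°); with |TN| = 36.3, N = (-26.15, -37.79). Then cos ∠TNL = NT·NL / (|NT||NL|), giving 11.07°.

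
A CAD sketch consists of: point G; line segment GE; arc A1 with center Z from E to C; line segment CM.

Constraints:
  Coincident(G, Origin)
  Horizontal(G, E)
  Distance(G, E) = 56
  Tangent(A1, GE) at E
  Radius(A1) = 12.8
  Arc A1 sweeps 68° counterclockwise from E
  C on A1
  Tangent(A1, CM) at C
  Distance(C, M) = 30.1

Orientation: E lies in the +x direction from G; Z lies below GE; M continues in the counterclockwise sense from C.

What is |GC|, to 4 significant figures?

44.85

G is at the origin; GE is horizontal with |GE| = 56.0 and E on the +x side, so E = (56.00, 0.000). A1 meets GE tangentially, so ZE is at right angles to GE, so Z = E + (0, -12.8) = (56.00, -12.80). On A1, E sits at bearing 90° from Z; a 68° counterclockwise sweep puts C at bearing 158°, so C = Z + 12.8·(cos 158°, sin 158°) = (44.13, -8.005). Then |GC| = |C − G| = 44.85.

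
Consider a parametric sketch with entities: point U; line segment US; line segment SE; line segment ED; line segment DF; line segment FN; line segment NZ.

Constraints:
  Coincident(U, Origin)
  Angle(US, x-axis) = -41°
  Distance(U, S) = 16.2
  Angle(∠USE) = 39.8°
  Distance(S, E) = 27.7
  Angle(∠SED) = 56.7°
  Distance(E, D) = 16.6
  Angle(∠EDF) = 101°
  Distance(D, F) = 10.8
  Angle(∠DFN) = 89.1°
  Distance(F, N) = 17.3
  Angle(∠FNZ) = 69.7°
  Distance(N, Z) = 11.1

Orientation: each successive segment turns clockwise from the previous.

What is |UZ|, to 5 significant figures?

14.132

U is at the origin; US runs at -41.0° with length 16.2, so S = (12.226, -10.628). ∠USE = 39.8° gives SE at 178.80° from the x-axis; with |SE| = 27.7, E = (-15.468, -10.048). ∠SED = 56.7° gives ED at 55.500° from the x-axis; with |ED| = 16.6, D = (-6.0653, 3.6324). ∠EDF = 101.0° gives DF at -23.500° from the x-axis; with |DF| = 10.8, F = (3.8390, -0.67405). ∠DFN = 89.1° gives FN at -114.40° from the x-axis; with |FN| = 17.3, N = (-3.3077, -16.429). ∠FNZ = 69.7° gives NZ at 135.30° from the x-axis; with |NZ| = 11.1, Z = (-11.198, -8.6212). Then |UZ| = |Z − U| = 14.132.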